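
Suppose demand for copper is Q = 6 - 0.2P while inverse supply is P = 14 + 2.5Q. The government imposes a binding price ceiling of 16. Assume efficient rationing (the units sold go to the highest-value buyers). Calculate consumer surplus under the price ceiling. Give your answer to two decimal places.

Rewriting demand in inverse form: P = 30 - 5Q.
Without the control, 30 - 5Q = 14 + 2.5Q so Q* = 2.1333 and P* = 19.3333.
At P = 16, sellers supply (16 - 14)/2.5 = 0.8 while buyers want more, so the quantity traded is 0.8 at price 16.
The demand price at Q = 0.8 is 26. CS is the trapezoid between demand and 16 over [0, 0.8]: (1/2)[(30 - 16) + (26 - 16)](0.8) = 9.6.

9.60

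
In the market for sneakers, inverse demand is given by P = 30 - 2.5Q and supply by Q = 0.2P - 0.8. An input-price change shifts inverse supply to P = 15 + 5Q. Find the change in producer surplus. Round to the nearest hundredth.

-20.04

Rewriting supply in inverse form: P = 4 + 5Q.
Initial equilibrium: Q_0 = 3.4667, P_0 = 21.3333; CS_0 = (1/2)(3.4667)(8.6667) = 15.0222, PS_0 = (1/2)(3.4667)(17.3333) = 30.0444.
New equilibrium: 30 - 2.5Q = 15 + 5Q gives Q_1 = 2, P_1 = 25; CS_1 = 5, PS_1 = 10.
Change in producer surplus = 10 - 30.0444 = -20.0444.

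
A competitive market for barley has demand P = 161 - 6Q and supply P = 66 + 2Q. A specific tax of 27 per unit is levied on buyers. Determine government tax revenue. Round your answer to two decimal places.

229.50

Without the tax, 161 - 6Q = 66 + 2Q so Q* = 11.875 and P* = 89.75.
A tax on buyers shifts demand down by 27: (161 - 27) - 6Q = 66 + 2Q, so Q_t = 8.5. Buyers pay P_b = 110; sellers receive P_s = P_b - 27 = 83.
Revenue is the tax times quantity traded: 27 x 8.5 = 229.5.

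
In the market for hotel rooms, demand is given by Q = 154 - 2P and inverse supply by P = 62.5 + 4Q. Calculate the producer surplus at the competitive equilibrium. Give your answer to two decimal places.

20.77

Rewriting demand in inverse form: P = 77 - 0.5Q.
Setting demand equal to supply, 14.5 = 4.5Q, so Q* = 3.2222 and P* = 75.3889.
Producer surplus is the triangle above supply below P*: (1/2)(3.2222)(75.3889 - 62.5) = (1/2)(3.2222)(12.8889) = 20.7654.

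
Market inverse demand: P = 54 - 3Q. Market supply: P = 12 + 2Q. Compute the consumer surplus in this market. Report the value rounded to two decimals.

Equilibrium: 54 - 3Q = 12 + 2Q, so Q* = 8.4 and P* = 28.8.
Consumer surplus is the triangle under demand above P*: (1/2)(8.4)(54 - 28.8) = (1/2)(8.4)(25.2) = 105.84.

105.84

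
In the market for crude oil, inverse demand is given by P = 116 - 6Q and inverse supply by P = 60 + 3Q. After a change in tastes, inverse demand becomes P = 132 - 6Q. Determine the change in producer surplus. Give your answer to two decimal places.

37.93

Initial equilibrium: Q_0 = 6.2222, P_0 = 78.6667; CS_0 = (1/2)(6.2222)(37.3333) = 116.1481, PS_0 = (1/2)(6.2222)(18.6667) = 58.0741.
New equilibrium: 132 - 6Q = 60 + 3Q gives Q_1 = 8, P_1 = 84; CS_1 = 192, PS_1 = 96.
Change in producer surplus = 96 - 58.0741 = 37.9259.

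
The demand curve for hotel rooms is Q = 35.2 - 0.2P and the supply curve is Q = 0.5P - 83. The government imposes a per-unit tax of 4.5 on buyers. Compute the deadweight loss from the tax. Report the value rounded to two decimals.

Rewriting demand in inverse form: P = 176 - 5Q.
Rewriting supply in inverse form: P = 166 + 2Q.
Pre-tax equilibrium: 176 - 5Q = 166 + 2Q gives Q* = 1.4286, P* = 168.8571.
A tax on buyers shifts demand down by 4.5: (176 - 4.5) - 5Q = 166 + 2Q, so Q_t = 0.7857. Buyers pay P_b = 172.0714; sellers receive P_s = P_b - 4.5 = 167.5714.
The welfare triangle lost has base Q* - Q_t = 0.6429 and height t = 4.5, so DWL = (1/2)(0.6429)(4.5) = 1.4464.

1.45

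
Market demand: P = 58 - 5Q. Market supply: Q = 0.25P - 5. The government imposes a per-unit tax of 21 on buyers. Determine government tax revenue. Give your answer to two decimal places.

Rewriting supply in inverse form: P = 20 + 4Q.
Pre-tax equilibrium: 58 - 5Q = 20 + 4Q gives Q* = 4.2222, P* = 36.8889.
A tax on buyers shifts demand down by 21: (58 - 21) - 5Q = 20 + 4Q, so Q_t = 1.8889. Buyers pay P_b = 48.5556; sellers receive P_s = P_b - 21 = 27.5556.
Revenue is the tax times quantity traded: 21 x 1.8889 = 39.6667.

39.67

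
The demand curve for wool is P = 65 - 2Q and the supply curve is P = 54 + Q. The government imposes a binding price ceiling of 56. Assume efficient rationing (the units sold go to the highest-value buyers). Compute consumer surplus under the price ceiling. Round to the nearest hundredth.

Without the control, 65 - 2Q = 54 + Q so Q* = 3.6667 and P* = 57.6667.
At the ceiling price 56, quantity supplied is (56 - 54)/1 = 2; supply is the short side, so Q = 2 trades at P = 56.
The demand price at Q = 2 is 61. CS is the trapezoid between demand and 56 over [0, 2]: (1/2)[(65 - 56) + (61 - 56)](2) = 14.

14.00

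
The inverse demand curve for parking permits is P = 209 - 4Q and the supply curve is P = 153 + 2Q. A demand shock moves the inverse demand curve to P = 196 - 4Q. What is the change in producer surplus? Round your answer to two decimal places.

Initial equilibrium: Q_0 = 9.3333, P_0 = 171.6667; CS_0 = (1/2)(9.3333)(37.3333) = 174.2222, PS_0 = (1/2)(9.3333)(18.6667) = 87.1111.
New equilibrium: 196 - 4Q = 153 + 2Q gives Q_1 = 7.1667, P_1 = 167.3333; CS_1 = 102.7222, PS_1 = 51.3611.
Change in producer surplus = 51.3611 - 87.1111 = -35.75.

-35.75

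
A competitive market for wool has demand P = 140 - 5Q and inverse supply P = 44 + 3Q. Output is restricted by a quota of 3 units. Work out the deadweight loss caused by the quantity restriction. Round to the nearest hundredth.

Unrestricted equilibrium: Q* = (140 - 44)/(5 + 3) = 12.
At Q = 3 the demand price is 140 - 5(3) = 125 and the supply price is 44 + 3(3) = 53.
Deadweight loss is the triangle between the curves from 3 to 12: (1/2)(125 - 53)(12 - 3) = 324.

324.00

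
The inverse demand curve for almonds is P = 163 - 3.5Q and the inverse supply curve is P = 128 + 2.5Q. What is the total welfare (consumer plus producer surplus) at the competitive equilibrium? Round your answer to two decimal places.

Setting demand equal to supply, 35 = 6Q, so Q* = 5.8333 and P* = 142.5833.
CS = (1/2)(5.8333)(20.4167) = 59.5486 and PS = (1/2)(5.8333)(14.5833) = 42.5347, so total surplus = 102.0833.

102.08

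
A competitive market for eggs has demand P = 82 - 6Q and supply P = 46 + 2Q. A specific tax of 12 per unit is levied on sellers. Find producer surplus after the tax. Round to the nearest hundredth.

9.00

Pre-tax equilibrium: 82 - 6Q = 46 + 2Q gives Q* = 4.5, P* = 55.
A tax on sellers shifts supply up by 12: 82 - 6Q = 46 + 2Q + 12, so Q_t = 3. Buyers pay P_b = 64; sellers receive P_s = P_b - 12 = 52.
PS = (1/2)(Q_t)(P_s - 46) = (1/2)(3)(6) = 9.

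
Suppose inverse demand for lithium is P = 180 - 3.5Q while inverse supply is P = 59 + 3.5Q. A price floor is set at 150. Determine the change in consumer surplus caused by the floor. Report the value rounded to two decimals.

Free-market equilibrium: 180 - 3.5Q = 59 + 3.5Q gives Q* = 17.2857, P* = 119.5.
At P = 150, buyers demand (180 - 150)/3.5 = 8.5714 while sellers would supply more, so the quantity traded is 8.5714 at price 150.
CS goes from (1/2)(17.2857)(60.5) = 522.8929 to 128.5714 (computed as (180 - 150)(8.5714) - (1/2)(3.5)(8.5714)^2), a change of -394.3214.

-394.32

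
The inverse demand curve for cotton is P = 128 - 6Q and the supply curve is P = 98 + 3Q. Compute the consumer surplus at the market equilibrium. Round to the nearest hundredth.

Equilibrium: 128 - 6Q = 98 + 3Q, so Q* = 3.3333 and P* = 108.
CS is the area between the demand curve and P* from 0 to Q*: (1/2)(3.3333)(20) = 33.3333.

33.33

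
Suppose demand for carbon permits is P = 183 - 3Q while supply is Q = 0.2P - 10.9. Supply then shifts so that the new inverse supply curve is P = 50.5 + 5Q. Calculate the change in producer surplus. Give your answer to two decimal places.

Rewriting supply in inverse form: P = 54.5 + 5Q.
Initial equilibrium: Q_0 = 16.0625, P_0 = 134.8125; CS_0 = (1/2)(16.0625)(48.1875) = 387.0059, PS_0 = (1/2)(16.0625)(80.3125) = 645.0098.
New equilibrium: 183 - 3Q = 50.5 + 5Q gives Q_1 = 16.5625, P_1 = 133.3125; CS_1 = 411.4746, PS_1 = 685.791.
Change in producer surplus = 685.791 - 645.0098 = 40.7812.

40.78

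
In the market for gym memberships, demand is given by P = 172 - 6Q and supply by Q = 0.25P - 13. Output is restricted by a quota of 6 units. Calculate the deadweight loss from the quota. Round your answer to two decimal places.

Rewriting supply in inverse form: P = 52 + 4Q.
Unrestricted equilibrium: Q* = (172 - 52)/(6 + 4) = 12.
At Q = 6 the demand price is 172 - 6(6) = 136 and the supply price is 52 + 4(6) = 76.
DWL = (1/2)(gap between curves at 6) x (Q* - 6) = (1/2)(60)(6) = 180.

180.00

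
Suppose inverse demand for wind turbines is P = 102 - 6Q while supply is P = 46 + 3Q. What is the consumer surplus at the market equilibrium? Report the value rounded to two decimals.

116.15

Equilibrium: 102 - 6Q = 46 + 3Q, so Q* = 6.2222 and P* = 64.6667.
CS is the area between the demand curve and P* from 0 to Q*: (1/2)(6.2222)(37.3333) = 116.1481.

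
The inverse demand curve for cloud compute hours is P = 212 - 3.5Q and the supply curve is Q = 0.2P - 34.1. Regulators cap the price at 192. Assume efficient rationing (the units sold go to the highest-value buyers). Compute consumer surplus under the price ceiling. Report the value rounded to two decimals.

Rewriting supply in inverse form: P = 170.5 + 5Q.
Without the control, 212 - 3.5Q = 170.5 + 5Q so Q* = 4.8824 and P* = 194.9118.
At P = 192, sellers supply (192 - 170.5)/5 = 4.3 while buyers want more, so the quantity traded is 4.3 at price 192.
The demand price at Q = 4.3 is 196.95. CS is the trapezoid between demand and 192 over [0, 4.3]: (1/2)[(212 - 192) + (196.95 - 192)](4.3) = 53.6425.

53.64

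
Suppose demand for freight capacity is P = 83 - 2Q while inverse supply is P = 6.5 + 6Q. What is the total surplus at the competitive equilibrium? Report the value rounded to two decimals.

Set 83 - 2Q = 6.5 + 6Q, which gives 76.5 = 8Q, so Q* = 9.5625 and P* = 83 - 2(9.5625) = 63.875.
CS = (1/2)(9.5625)(19.125) = 91.4414 and PS = (1/2)(9.5625)(57.375) = 274.3242, so total surplus = 365.7656.

365.77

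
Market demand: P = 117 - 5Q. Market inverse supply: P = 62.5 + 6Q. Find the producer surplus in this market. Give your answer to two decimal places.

Setting demand equal to supply, 54.5 = 11Q, so Q* = 4.9545 and P* = 92.2273.
The supply curve's price intercept is 62.5, so PS = (1/2)(Q*)(P* - 62.5) = (1/2)(4.9545)(29.7273) = 73.6426.

73.64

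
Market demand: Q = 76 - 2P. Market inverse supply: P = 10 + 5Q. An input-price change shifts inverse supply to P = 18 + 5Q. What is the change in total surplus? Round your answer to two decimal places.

Rewriting demand in inverse form: P = 38 - 0.5Q.
Initial equilibrium: Q_0 = 5.0909, P_0 = 35.4545; CS_0 = (1/2)(5.0909)(2.5455) = 6.4793, PS_0 = (1/2)(5.0909)(25.4545) = 64.7934.
New equilibrium: 38 - 0.5Q = 18 + 5Q gives Q_1 = 3.6364, P_1 = 36.1818; CS_1 = 3.3058, PS_1 = 33.0579.
Change in total surplus = (3.3058 + 33.0579) - (6.4793 + 64.7934) = -34.9091.

-34.91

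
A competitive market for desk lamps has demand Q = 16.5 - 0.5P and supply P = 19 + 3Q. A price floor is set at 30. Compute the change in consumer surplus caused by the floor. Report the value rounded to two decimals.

-5.59

Rewriting demand in inverse form: P = 33 - 2Q.
Without the control, 33 - 2Q = 19 + 3Q so Q* = 2.8 and P* = 27.4.
At the floor price 30, quantity demanded is (33 - 30)/2 = 1.5; demand is the short side, so Q = 1.5 trades at P = 30.
CS goes from (1/2)(2.8)(5.6) = 7.84 to 2.25 (computed as (33 - 30)(1.5) - (1/2)(2)(1.5)^2), a change of -5.59.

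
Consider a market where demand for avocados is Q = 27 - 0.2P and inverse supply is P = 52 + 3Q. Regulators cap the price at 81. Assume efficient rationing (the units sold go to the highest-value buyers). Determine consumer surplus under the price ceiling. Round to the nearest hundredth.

288.39

Rewriting demand in inverse form: P = 135 - 5Q.
Free-market equilibrium: 135 - 5Q = 52 + 3Q gives Q* = 10.375, P* = 83.125.
At the ceiling price 81, quantity supplied is (81 - 52)/3 = 9.6667; supply is the short side, so Q = 9.6667 trades at P = 81.
The demand price at Q = 9.6667 is 86.6667. CS is the trapezoid between demand and 81 over [0, 9.6667]: (1/2)[(135 - 81) + (86.6667 - 81)](9.6667) = 288.3889.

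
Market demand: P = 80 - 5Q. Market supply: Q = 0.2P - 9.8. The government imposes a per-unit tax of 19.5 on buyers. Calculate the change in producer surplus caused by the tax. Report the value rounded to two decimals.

Rewriting supply in inverse form: P = 49 + 5Q.
Without the tax, 80 - 5Q = 49 + 5Q so Q* = 3.1 and P* = 64.5.
A tax on buyers shifts demand down by 19.5: (80 - 19.5) - 5Q = 49 + 5Q, so Q_t = 1.15. Buyers pay P_b = 74.25; sellers receive P_s = P_b - 19.5 = 54.75.
Producers lose the trapezoid between P_s and P* out to Q_t plus the triangle from Q_t to Q*: change in PS = 3.3062 - 24.025 = -20.7188.

-20.72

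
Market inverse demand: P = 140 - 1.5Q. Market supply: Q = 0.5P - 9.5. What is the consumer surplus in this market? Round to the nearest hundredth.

Rewriting supply in inverse form: P = 19 + 2Q.
Equilibrium: 140 - 1.5Q = 19 + 2Q, so Q* = 34.5714 and P* = 88.1429.
Consumer surplus is the triangle under demand above P*: (1/2)(34.5714)(140 - 88.1429) = (1/2)(34.5714)(51.8571) = 896.3878.

896.39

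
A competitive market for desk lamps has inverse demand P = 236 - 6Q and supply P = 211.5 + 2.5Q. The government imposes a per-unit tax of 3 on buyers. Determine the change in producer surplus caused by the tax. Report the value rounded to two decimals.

-2.39

Pre-tax equilibrium: 236 - 6Q = 211.5 + 2.5Q gives Q* = 2.8824, P* = 218.7059.
A tax on buyers shifts demand down by 3: (236 - 3) - 6Q = 211.5 + 2.5Q, so Q_t = 2.5294. Buyers pay P_b = 220.8235; sellers receive P_s = P_b - 3 = 217.8235.
PS falls from (1/2)(2.8824)(7.2059) = 10.3849 to (1/2)(2.5294)(6.3235) = 7.9974, a change of -2.3875.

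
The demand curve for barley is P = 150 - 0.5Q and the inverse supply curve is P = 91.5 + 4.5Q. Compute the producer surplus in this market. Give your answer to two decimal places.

308.00

Setting demand equal to supply, 58.5 = 5Q, so Q* = 11.7 and P* = 144.15.
The supply curve's price intercept is 91.5, so PS = (1/2)(Q*)(P* - 91.5) = (1/2)(11.7)(52.65) = 308.0025.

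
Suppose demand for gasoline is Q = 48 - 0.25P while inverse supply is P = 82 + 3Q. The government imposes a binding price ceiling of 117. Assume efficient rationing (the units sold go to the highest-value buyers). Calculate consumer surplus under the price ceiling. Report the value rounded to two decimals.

Rewriting demand in inverse form: P = 192 - 4Q.
Without the control, 192 - 4Q = 82 + 3Q so Q* = 15.7143 and P* = 129.1429.
At the ceiling price 117, quantity supplied is (117 - 82)/3 = 11.6667; supply is the short side, so Q = 11.6667 trades at P = 117.
The demand price at Q = 11.6667 is 145.3333. CS is the trapezoid between demand and 117 over [0, 11.6667]: (1/2)[(192 - 117) + (145.3333 - 117)](11.6667) = 602.7778.

602.78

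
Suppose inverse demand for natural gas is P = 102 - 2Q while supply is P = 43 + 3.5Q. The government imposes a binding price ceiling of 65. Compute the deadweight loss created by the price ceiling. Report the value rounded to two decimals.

Without the control, 102 - 2Q = 43 + 3.5Q so Q* = 10.7273 and P* = 80.5455.
At P = 65, sellers supply (65 - 43)/3.5 = 6.2857 while buyers want more, so the quantity traded is 6.2857 at price 65.
At Q = 6.2857 the demand price is 89.4286 and the supply price is 65. Deadweight loss is the triangle between the curves from 6.2857 to 10.7273: (1/2)(89.4286 - 65)(10.7273 - 6.2857) = 54.2505.

54.25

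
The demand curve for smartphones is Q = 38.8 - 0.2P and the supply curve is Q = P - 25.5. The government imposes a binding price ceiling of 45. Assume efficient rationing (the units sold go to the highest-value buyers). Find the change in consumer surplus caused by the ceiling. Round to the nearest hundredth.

Rewriting demand in inverse form: P = 194 - 5Q.
Rewriting supply in inverse form: P = 25.5 + Q.
Free-market equilibrium: 194 - 5Q = 25.5 + Q gives Q* = 28.0833, P* = 53.5833.
At P = 45, sellers supply (45 - 25.5)/1 = 19.5 while buyers want more, so the quantity traded is 19.5 at price 45.
CS goes from (1/2)(28.0833)(140.4167) = 1971.684 to 1954.875 (computed as (194 - 45)(19.5) - (1/2)(5)(19.5)^2), a change of -16.809.

-16.81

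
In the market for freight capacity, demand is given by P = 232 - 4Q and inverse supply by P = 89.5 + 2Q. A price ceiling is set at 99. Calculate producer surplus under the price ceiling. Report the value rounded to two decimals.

22.56

Free-market equilibrium: 232 - 4Q = 89.5 + 2Q gives Q* = 23.75, P* = 137.
At P = 99, sellers supply (99 - 89.5)/2 = 4.75 while buyers want more, so the quantity traded is 4.75 at price 99.
PS is the triangle above supply below 99: (1/2)(4.75)(99 - 89.5) = 22.5625.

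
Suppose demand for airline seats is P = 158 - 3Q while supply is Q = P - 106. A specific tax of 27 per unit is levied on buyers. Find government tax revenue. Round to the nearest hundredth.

168.75

Rewriting supply in inverse form: P = 106 + Q.
Pre-tax equilibrium: 158 - 3Q = 106 + Q gives Q* = 13, P* = 119.
A tax on buyers shifts demand down by 27: (158 - 27) - 3Q = 106 + Q, so Q_t = 6.25. Buyers pay P_b = 139.25; sellers receive P_s = P_b - 27 = 112.25.
Tax revenue = t x Q_t = 27 x 6.25 = 168.75.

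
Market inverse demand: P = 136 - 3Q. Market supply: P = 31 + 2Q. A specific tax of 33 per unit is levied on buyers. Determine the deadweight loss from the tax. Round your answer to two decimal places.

108.90

Without the tax, 136 - 3Q = 31 + 2Q so Q* = 21 and P* = 73.
A tax on buyers shifts demand down by 33: (136 - 33) - 3Q = 31 + 2Q, so Q_t = 14.4. Buyers pay P_b = 92.8; sellers receive P_s = P_b - 33 = 59.8.
The welfare triangle lost has base Q* - Q_t = 6.6 and height t = 33, so DWL = (1/2)(6.6)(33) = 108.9.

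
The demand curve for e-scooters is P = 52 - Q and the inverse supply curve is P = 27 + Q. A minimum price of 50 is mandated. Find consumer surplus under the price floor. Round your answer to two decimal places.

2.00

Without the control, 52 - Q = 27 + Q so Q* = 12.5 and P* = 39.5.
At P = 50, buyers demand (52 - 50)/1 = 2 while sellers would supply more, so the quantity traded is 2 at price 50.
CS is the triangle under demand above 50: (1/2)(2)(52 - 50) = 2.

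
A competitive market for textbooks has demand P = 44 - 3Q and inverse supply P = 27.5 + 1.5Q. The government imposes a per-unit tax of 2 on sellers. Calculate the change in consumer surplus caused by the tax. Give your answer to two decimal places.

Pre-tax equilibrium: 44 - 3Q = 27.5 + 1.5Q gives Q* = 3.6667, P* = 33.
With the tax, sellers need 2 more per unit: 44 - 3Q = 27.5 + 1.5Q + 2, so Q_t = 3.2222. Buyers pay P_b = 34.3333; sellers receive P_s = P_b - 2 = 32.3333.
CS falls from (1/2)(3.6667)(11) = 20.1667 to (1/2)(3.2222)(9.6667) = 15.5741, a change of -4.5926.

-4.59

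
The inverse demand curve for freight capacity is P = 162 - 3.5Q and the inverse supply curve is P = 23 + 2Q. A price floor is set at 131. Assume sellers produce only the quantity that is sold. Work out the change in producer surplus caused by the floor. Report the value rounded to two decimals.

239.41

Free-market equilibrium: 162 - 3.5Q = 23 + 2Q gives Q* = 25.2727, P* = 73.5455.
At P = 131, buyers demand (162 - 131)/3.5 = 8.8571 while sellers would supply more, so the quantity traded is 8.8571 at price 131.
PS goes from (1/2)(25.2727)(50.5455) = 638.7107 to 878.1224 (computed as (131 - 23)(8.8571) - (1/2)(2)(8.8571)^2), a change of 239.4117.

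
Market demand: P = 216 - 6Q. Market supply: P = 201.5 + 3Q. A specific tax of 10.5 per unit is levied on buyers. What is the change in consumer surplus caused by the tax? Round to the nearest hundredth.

-7.19

Pre-tax equilibrium: 216 - 6Q = 201.5 + 3Q gives Q* = 1.6111, P* = 206.3333.
A tax on buyers shifts demand down by 10.5: (216 - 10.5) - 6Q = 201.5 + 3Q, so Q_t = 0.4444. Buyers pay P_b = 213.3333; sellers receive P_s = P_b - 10.5 = 202.8333.
CS falls from (1/2)(1.6111)(9.6667) = 7.787 to (1/2)(0.4444)(2.6667) = 0.5926, a change of -7.1944.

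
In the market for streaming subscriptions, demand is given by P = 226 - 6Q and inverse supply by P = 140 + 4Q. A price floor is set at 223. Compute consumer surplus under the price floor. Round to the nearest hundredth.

Without the control, 226 - 6Q = 140 + 4Q so Q* = 8.6 and P* = 174.4.
At the floor price 223, quantity demanded is (226 - 223)/6 = 0.5; demand is the short side, so Q = 0.5 trades at P = 223.
CS is the triangle under demand above 223: (1/2)(0.5)(226 - 223) = 0.75.

0.75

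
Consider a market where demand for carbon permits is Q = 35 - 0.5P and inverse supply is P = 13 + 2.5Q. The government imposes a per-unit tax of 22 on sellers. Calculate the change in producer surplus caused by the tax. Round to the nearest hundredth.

Rewriting demand in inverse form: P = 70 - 2Q.
Pre-tax equilibrium: 70 - 2Q = 13 + 2.5Q gives Q* = 12.6667, P* = 44.6667.
With the tax, sellers need 22 more per unit: 70 - 2Q = 13 + 2.5Q + 22, so Q_t = 7.7778. Buyers pay P_b = 54.4444; sellers receive P_s = P_b - 22 = 32.4444.
PS falls from (1/2)(12.6667)(31.6667) = 200.5556 to (1/2)(7.7778)(19.4444) = 75.6173, a change of -124.9383.

-124.94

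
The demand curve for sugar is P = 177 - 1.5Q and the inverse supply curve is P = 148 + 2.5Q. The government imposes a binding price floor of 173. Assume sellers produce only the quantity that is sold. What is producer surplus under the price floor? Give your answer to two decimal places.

Free-market equilibrium: 177 - 1.5Q = 148 + 2.5Q gives Q* = 7.25, P* = 166.125.
At P = 173, buyers demand (177 - 173)/1.5 = 2.6667 while sellers would supply more, so the quantity traded is 2.6667 at price 173.
The supply price at Q = 2.6667 is 154.6667. PS is the trapezoid between 173 and supply over [0, 2.6667]: (1/2)[(173 - 148) + (173 - 154.6667)](2.6667) = 57.7778.

57.78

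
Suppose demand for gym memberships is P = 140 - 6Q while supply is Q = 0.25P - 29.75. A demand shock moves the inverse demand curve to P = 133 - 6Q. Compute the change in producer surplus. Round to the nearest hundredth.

-4.90

Rewriting supply in inverse form: P = 119 + 4Q.
Initial equilibrium: Q_0 = 2.1, P_0 = 127.4; CS_0 = (1/2)(2.1)(12.6) = 13.23, PS_0 = (1/2)(2.1)(8.4) = 8.82.
New equilibrium: 133 - 6Q = 119 + 4Q gives Q_1 = 1.4, P_1 = 124.6; CS_1 = 5.88, PS_1 = 3.92.
Change in producer surplus = 3.92 - 8.82 = -4.9.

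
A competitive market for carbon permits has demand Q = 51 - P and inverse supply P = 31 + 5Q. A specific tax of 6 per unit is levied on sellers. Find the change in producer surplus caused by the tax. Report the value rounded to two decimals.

-14.17

Rewriting demand in inverse form: P = 51 - Q.
Pre-tax equilibrium: 51 - Q = 31 + 5Q gives Q* = 3.3333, P* = 47.6667.
With the tax, sellers need 6 more per unit: 51 - Q = 31 + 5Q + 6, so Q_t = 2.3333. Buyers pay P_b = 48.6667; sellers receive P_s = P_b - 6 = 42.6667.
Producers lose the trapezoid between P_s and P* out to Q_t plus the triangle from Q_t to Q*: change in PS = 13.6111 - 27.7778 = -14.1667.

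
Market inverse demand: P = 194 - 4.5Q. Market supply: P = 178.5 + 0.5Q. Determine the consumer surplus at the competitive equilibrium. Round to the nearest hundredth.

21.62

Equilibrium: 194 - 4.5Q = 178.5 + 0.5Q, so Q* = 3.1 and P* = 180.05.
The demand choke price is 194, so CS = (1/2)(Q*)(194 - P*) = (1/2)(3.1)(13.95) = 21.6225.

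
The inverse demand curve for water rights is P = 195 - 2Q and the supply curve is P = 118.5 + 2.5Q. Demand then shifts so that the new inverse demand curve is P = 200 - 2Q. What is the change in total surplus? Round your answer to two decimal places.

87.78

Initial equilibrium: Q_0 = 17, P_0 = 161; CS_0 = (1/2)(17)(34) = 289, PS_0 = (1/2)(17)(42.5) = 361.25.
New equilibrium: 200 - 2Q = 118.5 + 2.5Q gives Q_1 = 18.1111, P_1 = 163.7778; CS_1 = 328.0123, PS_1 = 410.0154.
Change in total surplus = (328.0123 + 410.0154) - (289 + 361.25) = 87.7778.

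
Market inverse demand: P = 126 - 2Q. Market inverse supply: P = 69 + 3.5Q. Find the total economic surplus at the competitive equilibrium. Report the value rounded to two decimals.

295.36

Setting demand equal to supply, 57 = 5.5Q, so Q* = 10.3636 and P* = 105.2727.
CS = (1/2)(10.3636)(20.7273) = 107.405 and PS = (1/2)(10.3636)(36.2727) = 187.9587, so total surplus = 295.3636.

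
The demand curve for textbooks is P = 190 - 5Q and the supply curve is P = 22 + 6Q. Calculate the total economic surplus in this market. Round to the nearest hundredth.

Equilibrium: 190 - 5Q = 22 + 6Q, so Q* = 15.2727 and P* = 113.6364.
Total surplus is the full triangle between the curves from 0 to Q*: (1/2)(15.2727)(190 - 22) = 1282.9091.

1282.91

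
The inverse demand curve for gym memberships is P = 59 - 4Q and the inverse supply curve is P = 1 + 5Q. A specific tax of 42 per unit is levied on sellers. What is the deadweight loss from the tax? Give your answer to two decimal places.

98.00

Without the tax, 59 - 4Q = 1 + 5Q so Q* = 6.4444 and P* = 33.2222.
With the tax, sellers need 42 more per unit: 59 - 4Q = 1 + 5Q + 42, so Q_t = 1.7778. Buyers pay P_b = 51.8889; sellers receive P_s = P_b - 42 = 9.8889.
The welfare triangle lost has base Q* - Q_t = 4.6667 and height t = 42, so DWL = (1/2)(4.6667)(42) = 98.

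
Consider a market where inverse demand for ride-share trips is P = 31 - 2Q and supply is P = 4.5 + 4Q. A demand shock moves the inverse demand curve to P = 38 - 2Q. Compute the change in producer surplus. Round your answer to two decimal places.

Initial equilibrium: Q_0 = 4.4167, P_0 = 22.1667; CS_0 = (1/2)(4.4167)(8.8333) = 19.5069, PS_0 = (1/2)(4.4167)(17.6667) = 39.0139.
New equilibrium: 38 - 2Q = 4.5 + 4Q gives Q_1 = 5.5833, P_1 = 26.8333; CS_1 = 31.1736, PS_1 = 62.3472.
Change in producer surplus = 62.3472 - 39.0139 = 23.3333.

23.33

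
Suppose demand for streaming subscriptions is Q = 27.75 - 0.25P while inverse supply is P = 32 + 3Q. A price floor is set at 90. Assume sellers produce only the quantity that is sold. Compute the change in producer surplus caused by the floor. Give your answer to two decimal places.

72.11

Rewriting demand in inverse form: P = 111 - 4Q.
Free-market equilibrium: 111 - 4Q = 32 + 3Q gives Q* = 11.2857, P* = 65.8571.
At the floor price 90, quantity demanded is (111 - 90)/4 = 5.25; demand is the short side, so Q = 5.25 trades at P = 90.
PS goes from (1/2)(11.2857)(33.8571) = 191.051 to 263.1562 (computed as (90 - 32)(5.25) - (1/2)(3)(5.25)^2), a change of 72.1052.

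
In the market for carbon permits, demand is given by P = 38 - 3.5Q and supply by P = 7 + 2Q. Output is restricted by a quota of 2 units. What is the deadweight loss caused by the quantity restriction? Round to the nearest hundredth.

36.36

Unrestricted equilibrium: Q* = (38 - 7)/(3.5 + 2) = 5.6364.
At Q = 2 the demand price is 38 - 3.5(2) = 31 and the supply price is 7 + 2(2) = 11.
DWL = (1/2)(gap between curves at 2) x (Q* - 2) = (1/2)(20)(3.6364) = 36.3636.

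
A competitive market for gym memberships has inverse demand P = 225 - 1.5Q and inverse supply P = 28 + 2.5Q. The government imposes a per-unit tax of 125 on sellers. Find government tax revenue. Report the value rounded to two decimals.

2250.00

Without the tax, 225 - 1.5Q = 28 + 2.5Q so Q* = 49.25 and P* = 151.125.
A tax on sellers shifts supply up by 125: 225 - 1.5Q = 28 + 2.5Q + 125, so Q_t = 18. Buyers pay P_b = 198; sellers receive P_s = P_b - 125 = 73.
Revenue is the tax times quantity traded: 125 x 18 = 2250.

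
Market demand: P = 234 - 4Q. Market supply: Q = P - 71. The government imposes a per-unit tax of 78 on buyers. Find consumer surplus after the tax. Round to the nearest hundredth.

Rewriting supply in inverse form: P = 71 + Q.
Without the tax, 234 - 4Q = 71 + Q so Q* = 32.6 and P* = 103.6.
A tax on buyers shifts demand down by 78: (234 - 78) - 4Q = 71 + Q, so Q_t = 17. Buyers pay P_b = 166; sellers receive P_s = P_b - 78 = 88.
CS = (1/2)(Q_t)(234 - P_b) = (1/2)(17)(68) = 578.

578.00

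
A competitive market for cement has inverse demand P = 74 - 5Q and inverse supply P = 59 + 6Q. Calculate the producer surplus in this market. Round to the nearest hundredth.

Equilibrium: 74 - 5Q = 59 + 6Q, so Q* = 1.3636 and P* = 67.1818.
PS is the area between P* and the supply curve from 0 to Q*: (1/2)(1.3636)(8.1818) = 5.5785.

5.58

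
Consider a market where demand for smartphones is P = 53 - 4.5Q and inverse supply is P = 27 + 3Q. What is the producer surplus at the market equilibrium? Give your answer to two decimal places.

Set 53 - 4.5Q = 27 + 3Q, which gives 26 = 7.5Q, so Q* = 3.4667 and P* = 53 - 4.5(3.4667) = 37.4.
The supply curve's price intercept is 27, so PS = (1/2)(Q*)(P* - 27) = (1/2)(3.4667)(10.4) = 18.0267.

18.03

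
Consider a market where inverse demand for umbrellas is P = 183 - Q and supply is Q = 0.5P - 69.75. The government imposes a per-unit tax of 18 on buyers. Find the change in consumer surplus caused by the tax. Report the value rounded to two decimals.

-69.00

Rewriting supply in inverse form: P = 139.5 + 2Q.
Pre-tax equilibrium: 183 - Q = 139.5 + 2Q gives Q* = 14.5, P* = 168.5.
A tax on buyers shifts demand down by 18: (183 - 18) - Q = 139.5 + 2Q, so Q_t = 8.5. Buyers pay P_b = 174.5; sellers receive P_s = P_b - 18 = 156.5.
CS falls from (1/2)(14.5)(14.5) = 105.125 to (1/2)(8.5)(8.5) = 36.125, a change of -69.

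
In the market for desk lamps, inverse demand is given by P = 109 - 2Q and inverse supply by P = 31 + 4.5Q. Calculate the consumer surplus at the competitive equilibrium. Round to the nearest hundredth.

144.00

Equilibrium: 109 - 2Q = 31 + 4.5Q, so Q* = 12 and P* = 85.
The demand choke price is 109, so CS = (1/2)(Q*)(109 - P*) = (1/2)(12)(24) = 144.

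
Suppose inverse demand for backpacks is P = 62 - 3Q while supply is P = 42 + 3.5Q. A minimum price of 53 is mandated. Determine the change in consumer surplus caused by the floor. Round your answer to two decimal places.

-0.70

Free-market equilibrium: 62 - 3Q = 42 + 3.5Q gives Q* = 3.0769, P* = 52.7692.
At the floor price 53, quantity demanded is (62 - 53)/3 = 3; demand is the short side, so Q = 3 trades at P = 53.
CS goes from (1/2)(3.0769)(9.2308) = 14.2012 to 13.5 (computed as (62 - 53)(3) - (1/2)(3)(3)^2), a change of -0.7012.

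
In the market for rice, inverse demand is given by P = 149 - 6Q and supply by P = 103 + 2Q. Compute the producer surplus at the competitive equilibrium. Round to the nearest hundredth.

Equilibrium: 149 - 6Q = 103 + 2Q, so Q* = 5.75 and P* = 114.5.
The supply curve's price intercept is 103, so PS = (1/2)(Q*)(P* - 103) = (1/2)(5.75)(11.5) = 33.0625.

33.06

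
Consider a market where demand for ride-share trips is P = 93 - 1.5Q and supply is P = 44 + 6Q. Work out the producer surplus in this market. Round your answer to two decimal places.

Set 93 - 1.5Q = 44 + 6Q, which gives 49 = 7.5Q, so Q* = 6.5333 and P* = 93 - 1.5(6.5333) = 83.2.
The supply curve's price intercept is 44, so PS = (1/2)(Q*)(P* - 44) = (1/2)(6.5333)(39.2) = 128.0533.

128.05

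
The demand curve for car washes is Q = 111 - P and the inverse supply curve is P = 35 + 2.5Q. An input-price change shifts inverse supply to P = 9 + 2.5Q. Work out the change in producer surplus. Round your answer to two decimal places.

472.24

Rewriting demand in inverse form: P = 111 - Q.
Initial equilibrium: Q_0 = 21.7143, P_0 = 89.2857; CS_0 = (1/2)(21.7143)(21.7143) = 235.7551, PS_0 = (1/2)(21.7143)(54.2857) = 589.3878.
New equilibrium: 111 - Q = 9 + 2.5Q gives Q_1 = 29.1429, P_1 = 81.8571; CS_1 = 424.6531, PS_1 = 1061.6327.
Change in producer surplus = 1061.6327 - 589.3878 = 472.2449.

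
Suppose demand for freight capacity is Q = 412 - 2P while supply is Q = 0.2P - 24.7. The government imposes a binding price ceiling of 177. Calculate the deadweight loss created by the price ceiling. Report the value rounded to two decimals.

Rewriting demand in inverse form: P = 206 - 0.5Q.
Rewriting supply in inverse form: P = 123.5 + 5Q.
Without the control, 206 - 0.5Q = 123.5 + 5Q so Q* = 15 and P* = 198.5.
At P = 177, sellers supply (177 - 123.5)/5 = 10.7 while buyers want more, so the quantity traded is 10.7 at price 177.
The lost-trades triangle has base Q* - 10.7 = 4.3 and height equal to the gap between the curves at Q = 10.7, which is 200.65 - 177 = 23.65. DWL = (1/2)(4.3)(23.65) = 50.8475.

50.85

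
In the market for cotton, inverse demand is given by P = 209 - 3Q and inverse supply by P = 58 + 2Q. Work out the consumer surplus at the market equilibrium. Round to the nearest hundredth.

Setting demand equal to supply, 151 = 5Q, so Q* = 30.2 and P* = 118.4.
The demand choke price is 209, so CS = (1/2)(Q*)(209 - P*) = (1/2)(30.2)(90.6) = 1368.06.

1368.06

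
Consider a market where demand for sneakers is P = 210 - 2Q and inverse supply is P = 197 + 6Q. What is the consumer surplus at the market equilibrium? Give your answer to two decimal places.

2.64

Set 210 - 2Q = 197 + 6Q, which gives 13 = 8Q, so Q* = 1.625 and P* = 210 - 2(1.625) = 206.75.
CS is the area between the demand curve and P* from 0 to Q*: (1/2)(1.625)(3.25) = 2.6406.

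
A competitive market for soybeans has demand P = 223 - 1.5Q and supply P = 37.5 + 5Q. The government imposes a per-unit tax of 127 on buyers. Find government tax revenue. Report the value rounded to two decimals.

Without the tax, 223 - 1.5Q = 37.5 + 5Q so Q* = 28.5385 and P* = 180.1923.
With the tax, buyers' net willingness to pay falls by 127: (223 - 127) - 1.5Q = 37.5 + 5Q, so Q_t = 9. Buyers pay P_b = 209.5; sellers receive P_s = P_b - 127 = 82.5.
Revenue is the tax times quantity traded: 127 x 9 = 1143.

1143.00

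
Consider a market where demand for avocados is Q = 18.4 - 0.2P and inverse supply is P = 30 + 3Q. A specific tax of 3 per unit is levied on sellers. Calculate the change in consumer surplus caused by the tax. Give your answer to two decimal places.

-14.18

Rewriting demand in inverse form: P = 92 - 5Q.
Pre-tax equilibrium: 92 - 5Q = 30 + 3Q gives Q* = 7.75, P* = 53.25.
A tax on sellers shifts supply up by 3: 92 - 5Q = 30 + 3Q + 3, so Q_t = 7.375. Buyers pay P_b = 55.125; sellers receive P_s = P_b - 3 = 52.125.
CS falls from (1/2)(7.75)(38.75) = 150.1562 to (1/2)(7.375)(36.875) = 135.9766, a change of -14.1797.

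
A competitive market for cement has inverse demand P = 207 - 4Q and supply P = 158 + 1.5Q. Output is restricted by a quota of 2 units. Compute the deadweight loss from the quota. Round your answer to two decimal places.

131.27

Unrestricted equilibrium: Q* = (207 - 158)/(4 + 1.5) = 8.9091.
At Q = 2 the demand price is 207 - 4(2) = 199 and the supply price is 158 + 1.5(2) = 161.
DWL = (1/2)(gap between curves at 2) x (Q* - 2) = (1/2)(38)(6.9091) = 131.2727.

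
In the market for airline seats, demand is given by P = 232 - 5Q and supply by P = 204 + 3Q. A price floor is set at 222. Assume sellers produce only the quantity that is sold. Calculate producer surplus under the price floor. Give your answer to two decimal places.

Free-market equilibrium: 232 - 5Q = 204 + 3Q gives Q* = 3.5, P* = 214.5.
At P = 222, buyers demand (232 - 222)/5 = 2 while sellers would supply more, so the quantity traded is 2 at price 222.
The supply price at Q = 2 is 210. PS is the trapezoid between 222 and supply over [0, 2]: (1/2)[(222 - 204) + (222 - 210)](2) = 30.

30.00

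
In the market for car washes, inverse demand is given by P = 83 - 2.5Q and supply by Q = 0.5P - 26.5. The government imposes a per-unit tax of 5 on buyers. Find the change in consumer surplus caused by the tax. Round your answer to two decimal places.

-16.98

Rewriting supply in inverse form: P = 53 + 2Q.
Pre-tax equilibrium: 83 - 2.5Q = 53 + 2Q gives Q* = 6.6667, P* = 66.3333.
A tax on buyers shifts demand down by 5: (83 - 5) - 2.5Q = 53 + 2Q, so Q_t = 5.5556. Buyers pay P_b = 69.1111; sellers receive P_s = P_b - 5 = 64.1111.
CS falls from (1/2)(6.6667)(16.6667) = 55.5556 to (1/2)(5.5556)(13.8889) = 38.5802, a change of -16.9753.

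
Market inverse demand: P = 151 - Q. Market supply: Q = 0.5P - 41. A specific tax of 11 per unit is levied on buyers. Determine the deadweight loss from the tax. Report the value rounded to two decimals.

20.17

Rewriting supply in inverse form: P = 82 + 2Q.
Without the tax, 151 - Q = 82 + 2Q so Q* = 23 and P* = 128.
With the tax, buyers' net willingness to pay falls by 11: (151 - 11) - Q = 82 + 2Q, so Q_t = 19.3333. Buyers pay P_b = 131.6667; sellers receive P_s = P_b - 11 = 120.6667.
The welfare triangle lost has base Q* - Q_t = 3.6667 and height t = 11, so DWL = (1/2)(3.6667)(11) = 20.1667.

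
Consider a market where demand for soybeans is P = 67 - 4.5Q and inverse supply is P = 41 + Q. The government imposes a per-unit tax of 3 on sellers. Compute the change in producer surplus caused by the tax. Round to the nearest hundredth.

Pre-tax equilibrium: 67 - 4.5Q = 41 + Q gives Q* = 4.7273, P* = 45.7273.
A tax on sellers shifts supply up by 3: 67 - 4.5Q = 41 + Q + 3, so Q_t = 4.1818. Buyers pay P_b = 48.1818; sellers receive P_s = P_b - 3 = 45.1818.
PS falls from (1/2)(4.7273)(4.7273) = 11.1736 to (1/2)(4.1818)(4.1818) = 8.7438, a change of -2.4298.

-2.43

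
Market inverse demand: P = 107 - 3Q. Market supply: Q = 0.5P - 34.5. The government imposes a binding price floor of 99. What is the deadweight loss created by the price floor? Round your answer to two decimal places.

60.84

Rewriting supply in inverse form: P = 69 + 2Q.
Free-market equilibrium: 107 - 3Q = 69 + 2Q gives Q* = 7.6, P* = 84.2.
At the floor price 99, quantity demanded is (107 - 99)/3 = 2.6667; demand is the short side, so Q = 2.6667 trades at P = 99.
At Q = 2.6667 the demand price is 99 and the supply price is 74.3333. Deadweight loss is the triangle between the curves from 2.6667 to 7.6: (1/2)(99 - 74.3333)(7.6 - 2.6667) = 60.8444.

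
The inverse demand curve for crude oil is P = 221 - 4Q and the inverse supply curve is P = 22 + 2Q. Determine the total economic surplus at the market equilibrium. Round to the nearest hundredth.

Set 221 - 4Q = 22 + 2Q, which gives 199 = 6Q, so Q* = 33.1667 and P* = 221 - 4(33.1667) = 88.3333.
CS = (1/2)(33.1667)(132.6667) = 2200.0556 and PS = (1/2)(33.1667)(66.3333) = 1100.0278, so total surplus = 3300.0833.

3300.08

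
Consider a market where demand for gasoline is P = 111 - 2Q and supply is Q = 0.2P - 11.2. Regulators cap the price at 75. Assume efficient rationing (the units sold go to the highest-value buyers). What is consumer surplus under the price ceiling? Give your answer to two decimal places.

122.36

Rewriting supply in inverse form: P = 56 + 5Q.
Free-market equilibrium: 111 - 2Q = 56 + 5Q gives Q* = 7.8571, P* = 95.2857.
At the ceiling price 75, quantity supplied is (75 - 56)/5 = 3.8; supply is the short side, so Q = 3.8 trades at P = 75.
The demand price at Q = 3.8 is 103.4. CS is the trapezoid between demand and 75 over [0, 3.8]: (1/2)[(111 - 75) + (103.4 - 75)](3.8) = 122.36.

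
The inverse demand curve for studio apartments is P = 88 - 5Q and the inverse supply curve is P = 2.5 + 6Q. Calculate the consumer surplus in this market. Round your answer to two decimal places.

151.04

Set 88 - 5Q = 2.5 + 6Q, which gives 85.5 = 11Q, so Q* = 7.7727 and P* = 88 - 5(7.7727) = 49.1364.
CS is the area between the demand curve and P* from 0 to Q*: (1/2)(7.7727)(38.8636) = 151.0382.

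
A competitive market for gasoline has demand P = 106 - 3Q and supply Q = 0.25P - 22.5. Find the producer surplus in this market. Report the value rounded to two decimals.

10.45

Rewriting supply in inverse form: P = 90 + 4Q.
Setting demand equal to supply, 16 = 7Q, so Q* = 2.2857 and P* = 99.1429.
Producer surplus is the triangle above supply below P*: (1/2)(2.2857)(99.1429 - 90) = (1/2)(2.2857)(9.1429) = 10.449.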